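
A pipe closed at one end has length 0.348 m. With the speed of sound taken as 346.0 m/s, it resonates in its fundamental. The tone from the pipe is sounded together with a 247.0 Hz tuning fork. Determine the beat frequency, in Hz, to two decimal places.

1.56 Hz

Closed pipe (odd harmonics): f_n = n·v/(4L) = 1·346.0/(4·0.348) = 248.5632 Hz.
f_beat = |248.5632 − 247.0| = 1.56 Hz.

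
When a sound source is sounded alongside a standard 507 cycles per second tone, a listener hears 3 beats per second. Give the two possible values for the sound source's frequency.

|f − 507| = 3, so f = 507 ± 3.

504 Hz or 510 Hz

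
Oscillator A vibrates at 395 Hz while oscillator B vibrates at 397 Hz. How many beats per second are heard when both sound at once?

2 Hz

Beats arise from superposition of two nearby frequencies; the beat rate is |f₁ − f₂|.
|395 − 397| = 2 Hz.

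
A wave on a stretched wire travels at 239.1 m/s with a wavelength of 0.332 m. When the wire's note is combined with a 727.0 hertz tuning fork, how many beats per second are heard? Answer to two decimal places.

Source frequency f = v/λ = 239.1/0.332 = 720.1807 Hz.
f_beat = |720.1807 − 727.0| = 6.82 Hz.

6.82 Hz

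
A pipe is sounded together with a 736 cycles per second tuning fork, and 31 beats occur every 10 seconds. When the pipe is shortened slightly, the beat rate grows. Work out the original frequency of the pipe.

739.1 Hz

Beat frequency = 31/10 = 3.1 Hz.
|f − 736| = 3.1, so the pipe was at either 732.9 Hz or 739.1 Hz.
A shorter pipe has a higher fundamental; the adjustment raises the pipe's frequency.
The beat rate rose, so the adjustment moved the pipe further from 736 Hz — it was already above the reference.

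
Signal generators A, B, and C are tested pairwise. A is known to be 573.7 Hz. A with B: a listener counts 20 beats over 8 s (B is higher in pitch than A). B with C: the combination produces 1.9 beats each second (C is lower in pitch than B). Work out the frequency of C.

A–B: Beat frequency = 20/8 = 2.5 Hz.
B is above A, so f_B = 573.7 + 2.5 = 576.2 Hz.
C is below B, so f_C = 576.2 − 1.9 = 574.3 Hz.

574.3 Hz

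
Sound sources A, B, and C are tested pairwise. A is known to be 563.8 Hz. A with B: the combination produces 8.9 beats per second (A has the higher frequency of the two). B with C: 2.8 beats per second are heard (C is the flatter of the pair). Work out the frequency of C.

B is below A, so f_B = 563.8 − 8.9 = 554.9 Hz.
C is below B, so f_C = 554.9 − 2.8 = 552.1 Hz.

552.1 Hz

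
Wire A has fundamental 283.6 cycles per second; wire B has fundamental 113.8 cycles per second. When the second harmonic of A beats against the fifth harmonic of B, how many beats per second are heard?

1.8 Hz

Second harmonic of the first: 2·283.6 = 567.2 Hz.
Fifth harmonic of the second: 5·113.8 = 569.0 Hz.
f_beat = |567.2 − 569.0| = 1.8 Hz.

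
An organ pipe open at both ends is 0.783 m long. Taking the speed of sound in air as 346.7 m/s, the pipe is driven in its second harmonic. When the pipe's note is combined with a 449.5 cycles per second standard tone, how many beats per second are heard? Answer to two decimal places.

Open pipe: f_n = n·v/(2L) = 2·346.7/(2·0.783) = 442.7842 Hz.
f_beat = |442.7842 − 449.5| = 6.72 Hz.

6.72 Hz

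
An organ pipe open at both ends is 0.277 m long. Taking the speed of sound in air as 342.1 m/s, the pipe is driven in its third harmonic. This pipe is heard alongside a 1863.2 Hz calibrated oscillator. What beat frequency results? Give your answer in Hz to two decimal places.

10.67 Hz

Open pipe: f_n = n·v/(2L) = 3·342.1/(2·0.277) = 1852.5271 Hz.
f_beat = |1852.5271 − 1863.2| = 10.67 Hz.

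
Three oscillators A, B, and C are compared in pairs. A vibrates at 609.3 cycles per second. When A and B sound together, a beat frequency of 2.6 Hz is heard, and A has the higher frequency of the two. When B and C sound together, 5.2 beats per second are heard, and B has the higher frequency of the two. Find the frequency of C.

601.5 Hz

B is below A, so f_B = 609.3 − 2.6 = 606.7 Hz.
C is below B, so f_C = 606.7 − 5.2 = 601.5 Hz.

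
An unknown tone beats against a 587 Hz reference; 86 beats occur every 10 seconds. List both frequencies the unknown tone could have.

578.4 Hz or 595.6 Hz

Beat frequency = 86/10 = 8.6 Hz.
|f − 587| = 8.6, so f = 587 ± 8.6.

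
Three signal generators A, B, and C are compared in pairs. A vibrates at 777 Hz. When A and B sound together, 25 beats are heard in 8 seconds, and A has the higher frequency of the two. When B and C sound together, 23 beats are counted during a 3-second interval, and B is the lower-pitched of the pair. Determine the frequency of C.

A–B: Beat frequency = 25/8 = 3.125 Hz.
B is below A, so f_B = 777 − 3.125 = 773.875 Hz.
B–C: Beat frequency = 23/3 = 7.6667 Hz.
C is above B, so f_C = 773.875 + 7.6667 = 781.5417 Hz.

781.5417 Hz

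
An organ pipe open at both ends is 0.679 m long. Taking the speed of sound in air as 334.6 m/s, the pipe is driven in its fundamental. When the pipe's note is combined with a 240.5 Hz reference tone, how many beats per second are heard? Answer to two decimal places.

5.89 Hz

Open pipe: f_n = n·v/(2L) = 1·334.6/(2·0.679) = 246.3918 Hz.
f_beat = |246.3918 − 240.5| = 5.89 Hz.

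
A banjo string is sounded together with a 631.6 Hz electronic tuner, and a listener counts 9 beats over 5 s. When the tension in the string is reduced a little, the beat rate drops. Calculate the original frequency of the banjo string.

633.4 Hz

Beat frequency = 9/5 = 1.8 Hz.
|f − 631.6| = 1.8, so the banjo string was at either 629.8 Hz or 633.4 Hz.
Lower tension means lower frequency; the adjustment lowers the banjo string's frequency.
The beat rate fell, so the adjustment moved the banjo string toward 631.6 Hz — it must have started above the reference.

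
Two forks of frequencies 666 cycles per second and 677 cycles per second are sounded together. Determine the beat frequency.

11 Hz

The beat frequency equals the magnitude of the frequency difference.
|666 − 677| = 11 Hz.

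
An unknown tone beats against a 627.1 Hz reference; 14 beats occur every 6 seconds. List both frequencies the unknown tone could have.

624.7667 Hz or 629.4333 Hz

Beat frequency = 14/6 = 2.3333 Hz.
|f − 627.1| = 2.3333, so f = 627.1 ± 2.3333.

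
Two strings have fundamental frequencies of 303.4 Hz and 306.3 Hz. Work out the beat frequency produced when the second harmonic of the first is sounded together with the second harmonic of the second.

Second harmonic of the first: 2·303.4 = 606.8 Hz.
Second harmonic of the second: 2·306.3 = 612.6 Hz.
f_beat = |606.8 − 612.6| = 5.8 Hz.

5.8 Hz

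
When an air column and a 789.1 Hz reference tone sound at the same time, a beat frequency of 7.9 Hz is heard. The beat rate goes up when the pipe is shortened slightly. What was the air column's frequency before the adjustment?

797 Hz

|f − 789.1| = 7.9, so the air column was at either 781.2 Hz or 797 Hz.
A shorter pipe has a higher fundamental; the adjustment raises the air column's frequency.
The beat rate rose, so the adjustment moved the air column further from 789.1 Hz — it was already above the reference.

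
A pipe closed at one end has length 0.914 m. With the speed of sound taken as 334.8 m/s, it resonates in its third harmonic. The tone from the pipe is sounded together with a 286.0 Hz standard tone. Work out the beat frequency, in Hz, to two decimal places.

Closed pipe (odd harmonics): f_n = n·v/(4L) = 3·334.8/(4·0.914) = 274.7265 Hz.
f_beat = |274.7265 − 286.0| = 11.27 Hz.

11.27 Hz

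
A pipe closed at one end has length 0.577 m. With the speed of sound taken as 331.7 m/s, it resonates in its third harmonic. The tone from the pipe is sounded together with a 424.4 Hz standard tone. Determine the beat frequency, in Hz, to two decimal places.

Closed pipe (odd harmonics): f_n = n·v/(4L) = 3·331.7/(4·0.577) = 431.1525 Hz.
f_beat = |431.1525 − 424.4| = 6.75 Hz.

6.75 Hz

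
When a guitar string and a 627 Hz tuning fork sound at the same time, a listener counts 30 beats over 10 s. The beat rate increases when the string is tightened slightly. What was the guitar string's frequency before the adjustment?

630 Hz

Beat frequency = 30/10 = 3 Hz.
|f − 627| = 3, so the guitar string was at either 624 Hz or 630 Hz.
Increasing tension raises a string's frequency; the adjustment raises the guitar string's frequency.
The beat rate rose, so the adjustment moved the guitar string further from 627 Hz — it was already above the reference.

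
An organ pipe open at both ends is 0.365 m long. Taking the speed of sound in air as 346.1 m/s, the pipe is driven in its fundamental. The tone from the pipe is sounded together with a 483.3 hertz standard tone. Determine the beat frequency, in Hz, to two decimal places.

9.19 Hz

Open pipe: f_n = n·v/(2L) = 1·346.1/(2·0.365) = 474.1096 Hz.
f_beat = |474.1096 − 483.3| = 9.19 Hz.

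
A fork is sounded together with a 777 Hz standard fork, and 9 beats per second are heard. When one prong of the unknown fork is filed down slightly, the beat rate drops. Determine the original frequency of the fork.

|f − 777| = 9, so the fork was at either 768 Hz or 786 Hz.
Filing a prong removes mass and raises the fork's frequency; the adjustment raises the fork's frequency.
The beat rate fell, so the adjustment moved the fork toward 777 Hz — it must have started below the reference.

768 Hz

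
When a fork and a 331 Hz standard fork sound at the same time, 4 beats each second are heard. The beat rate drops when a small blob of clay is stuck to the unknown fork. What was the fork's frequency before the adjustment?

335 Hz

|f − 331| = 4, so the fork was at either 327 Hz or 335 Hz.
Adding mass to a fork lowers its frequency; the adjustment lowers the fork's frequency.
The beat rate fell, so the adjustment moved the fork toward 331 Hz — it must have started above the reference.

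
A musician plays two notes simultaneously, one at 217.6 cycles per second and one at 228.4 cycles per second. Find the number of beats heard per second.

10.8 Hz

f_beat = |f₁ − f₂|.
|217.6 − 228.4| = 10.8 Hz.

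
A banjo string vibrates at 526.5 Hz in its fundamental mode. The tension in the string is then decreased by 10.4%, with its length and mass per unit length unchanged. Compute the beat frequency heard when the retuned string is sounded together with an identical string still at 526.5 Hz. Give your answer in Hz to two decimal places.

28.13 Hz

For a string, f ∝ √T, so the new frequency is 526.5·√0.896 = 498.3706 Hz.
f_beat = |498.3706 − 526.5| = 28.13 Hz.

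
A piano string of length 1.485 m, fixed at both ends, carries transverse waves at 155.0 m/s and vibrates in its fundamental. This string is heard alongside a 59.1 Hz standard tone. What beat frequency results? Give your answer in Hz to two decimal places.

6.91 Hz

For a string fixed at both ends, f_n = n·v/(2L) = 1·155.0/(2·1.485) = 52.1886 Hz.
f_beat = |52.1886 − 59.1| = 6.91 Hz.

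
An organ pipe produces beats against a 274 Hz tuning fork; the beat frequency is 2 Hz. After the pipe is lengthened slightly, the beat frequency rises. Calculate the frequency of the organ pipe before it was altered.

|f − 274| = 2, so the organ pipe was at either 272 Hz or 276 Hz.
A longer pipe has a lower fundamental; the adjustment lowers the organ pipe's frequency.
The beat rate rose, so the adjustment moved the organ pipe further from 274 Hz — it was already below the reference.

272 Hz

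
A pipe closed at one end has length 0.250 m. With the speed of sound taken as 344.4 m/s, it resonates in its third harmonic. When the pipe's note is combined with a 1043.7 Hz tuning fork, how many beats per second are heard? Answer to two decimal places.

Closed pipe (odd harmonics): f_n = n·v/(4L) = 3·344.4/(4·0.250) = 1033.2000 Hz.
f_beat = |1033.2000 − 1043.7| = 10.50 Hz.

10.50 Hz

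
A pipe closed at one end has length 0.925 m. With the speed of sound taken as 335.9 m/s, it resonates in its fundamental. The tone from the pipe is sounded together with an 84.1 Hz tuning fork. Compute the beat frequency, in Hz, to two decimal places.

Closed pipe (odd harmonics): f_n = n·v/(4L) = 1·335.9/(4·0.925) = 90.7838 Hz.
f_beat = |90.7838 − 84.1| = 6.68 Hz.

6.68 Hz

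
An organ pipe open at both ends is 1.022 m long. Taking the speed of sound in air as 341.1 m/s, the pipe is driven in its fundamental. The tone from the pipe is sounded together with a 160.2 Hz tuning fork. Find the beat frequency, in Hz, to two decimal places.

Open pipe: f_n = n·v/(2L) = 1·341.1/(2·1.022) = 166.8787 Hz.
f_beat = |166.8787 − 160.2| = 6.68 Hz.

6.68 Hz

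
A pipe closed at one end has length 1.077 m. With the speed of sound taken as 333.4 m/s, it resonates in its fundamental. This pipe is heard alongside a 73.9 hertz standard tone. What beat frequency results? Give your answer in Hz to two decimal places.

3.49 Hz

Closed pipe (odd harmonics): f_n = n·v/(4L) = 1·333.4/(4·1.077) = 77.3909 Hz.
f_beat = |77.3909 − 73.9| = 3.49 Hz.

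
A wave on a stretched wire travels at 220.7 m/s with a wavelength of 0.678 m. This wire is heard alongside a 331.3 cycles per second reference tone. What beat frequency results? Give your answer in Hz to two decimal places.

Source frequency f = v/λ = 220.7/0.678 = 325.5162 Hz.
f_beat = |325.5162 − 331.3| = 5.78 Hz.

5.78 Hz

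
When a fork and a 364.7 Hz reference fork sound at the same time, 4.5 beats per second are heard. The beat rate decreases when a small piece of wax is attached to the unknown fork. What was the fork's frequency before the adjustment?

|f − 364.7| = 4.5, so the fork was at either 360.2 Hz or 369.2 Hz.
Loading a fork with wax lowers its frequency; the adjustment lowers the fork's frequency.
The beat rate fell, so the adjustment moved the fork toward 364.7 Hz — it must have started above the reference.

369.2 Hz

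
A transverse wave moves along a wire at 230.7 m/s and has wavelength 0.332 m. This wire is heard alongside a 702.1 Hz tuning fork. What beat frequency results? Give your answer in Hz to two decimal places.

7.22 Hz

Source frequency f = v/λ = 230.7/0.332 = 694.8795 Hz.
f_beat = |694.8795 − 702.1| = 7.22 Hz.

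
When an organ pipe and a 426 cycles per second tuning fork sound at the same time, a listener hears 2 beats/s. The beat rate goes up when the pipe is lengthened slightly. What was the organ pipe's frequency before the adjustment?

424 Hz

|f − 426| = 2, so the organ pipe was at either 424 Hz or 428 Hz.
A longer pipe has a lower fundamental; the adjustment lowers the organ pipe's frequency.
The beat rate rose, so the adjustment moved the organ pipe further from 426 Hz — it was already below the reference.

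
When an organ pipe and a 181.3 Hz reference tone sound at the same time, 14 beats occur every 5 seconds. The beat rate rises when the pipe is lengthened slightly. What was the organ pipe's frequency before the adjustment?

178.5 Hz

Beat frequency = 14/5 = 2.8 Hz.
|f − 181.3| = 2.8, so the organ pipe was at either 178.5 Hz or 184.1 Hz.
A longer pipe has a lower fundamental; the adjustment lowers the organ pipe's frequency.
The beat rate rose, so the adjustment moved the organ pipe further from 181.3 Hz — it was already below the reference.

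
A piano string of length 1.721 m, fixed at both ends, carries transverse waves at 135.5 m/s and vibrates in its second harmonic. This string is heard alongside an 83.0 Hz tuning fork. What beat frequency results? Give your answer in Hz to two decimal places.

4.27 Hz

For a string fixed at both ends, f_n = n·v/(2L) = 2·135.5/(2·1.721) = 78.7333 Hz.
f_beat = |78.7333 − 83.0| = 4.27 Hz.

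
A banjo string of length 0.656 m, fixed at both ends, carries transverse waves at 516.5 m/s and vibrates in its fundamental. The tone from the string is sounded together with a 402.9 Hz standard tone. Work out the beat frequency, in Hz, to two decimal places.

9.23 Hz

For a string fixed at both ends, f_n = n·v/(2L) = 1·516.5/(2·0.656) = 393.6738 Hz.
f_beat = |393.6738 − 402.9| = 9.23 Hz.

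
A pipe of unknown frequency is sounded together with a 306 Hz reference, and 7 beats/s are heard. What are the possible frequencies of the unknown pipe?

299 Hz or 313 Hz

|f − 306| = 7, so f = 306 ± 7.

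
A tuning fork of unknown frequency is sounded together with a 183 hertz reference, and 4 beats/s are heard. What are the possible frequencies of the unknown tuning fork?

179 Hz or 187 Hz

|f − 183| = 4, so f = 183 ± 4.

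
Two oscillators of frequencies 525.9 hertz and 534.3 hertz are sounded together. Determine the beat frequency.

f_beat = |f₁ − f₂|.
|525.9 − 534.3| = 8.4 Hz.

8.4 Hz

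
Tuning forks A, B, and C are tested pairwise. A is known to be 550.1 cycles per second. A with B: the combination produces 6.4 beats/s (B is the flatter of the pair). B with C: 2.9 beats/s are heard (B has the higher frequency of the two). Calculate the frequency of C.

B is below A, so f_B = 550.1 − 6.4 = 543.7 Hz.
C is below B, so f_C = 543.7 − 2.9 = 540.8 Hz.

540.8 Hz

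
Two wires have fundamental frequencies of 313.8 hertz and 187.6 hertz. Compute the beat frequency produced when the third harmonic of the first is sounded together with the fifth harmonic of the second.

Third harmonic of the first: 3·313.8 = 941.4 Hz.
Fifth harmonic of the second: 5·187.6 = 938.0 Hz.
f_beat = |941.4 − 938.0| = 3.4 Hz.

3.4 Hz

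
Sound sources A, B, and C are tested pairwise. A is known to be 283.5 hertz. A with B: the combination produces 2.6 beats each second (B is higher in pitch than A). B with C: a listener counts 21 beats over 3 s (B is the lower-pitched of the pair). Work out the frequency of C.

B is above A, so f_B = 283.5 + 2.6 = 286.1 Hz.
B–C: Beat frequency = 21/3 = 7 Hz.
C is above B, so f_C = 286.1 + 7 = 293.1 Hz.

293.1 Hz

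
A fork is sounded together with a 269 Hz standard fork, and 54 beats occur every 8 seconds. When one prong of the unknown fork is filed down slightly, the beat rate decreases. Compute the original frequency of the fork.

262.25 Hz

Beat frequency = 54/8 = 6.75 Hz.
|f − 269| = 6.75, so the fork was at either 262.25 Hz or 275.75 Hz.
Filing a prong removes mass and raises the fork's frequency; the adjustment raises the fork's frequency.
The beat rate fell, so the adjustment moved the fork toward 269 Hz — it must have started below the reference.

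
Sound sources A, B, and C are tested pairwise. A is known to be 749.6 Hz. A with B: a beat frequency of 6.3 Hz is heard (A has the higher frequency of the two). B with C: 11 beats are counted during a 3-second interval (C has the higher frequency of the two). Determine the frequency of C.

746.9667 Hz

B is below A, so f_B = 749.6 − 6.3 = 743.3 Hz.
B–C: Beat frequency = 11/3 = 3.6667 Hz.
C is above B, so f_C = 743.3 + 3.6667 = 746.9667 Hz.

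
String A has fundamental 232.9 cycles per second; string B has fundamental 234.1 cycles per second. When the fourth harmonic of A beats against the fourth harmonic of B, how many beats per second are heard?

Fourth harmonic of the first: 4·232.9 = 931.6 Hz.
Fourth harmonic of the second: 4·234.1 = 936.4 Hz.
f_beat = |931.6 − 936.4| = 4.8 Hz.

4.8 Hz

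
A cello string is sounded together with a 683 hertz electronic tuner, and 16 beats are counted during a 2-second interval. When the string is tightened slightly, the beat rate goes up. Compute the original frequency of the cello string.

Beat frequency = 16/2 = 8 Hz.
|f − 683| = 8, so the cello string was at either 675 Hz or 691 Hz.
Increasing tension raises a string's frequency; the adjustment raises the cello string's frequency.
The beat rate rose, so the adjustment moved the cello string further from 683 Hz — it was already above the reference.

691 Hz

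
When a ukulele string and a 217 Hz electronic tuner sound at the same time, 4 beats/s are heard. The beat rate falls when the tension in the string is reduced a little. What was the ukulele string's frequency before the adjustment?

221 Hz

|f − 217| = 4, so the ukulele string was at either 213 Hz or 221 Hz.
Lower tension means lower frequency; the adjustment lowers the ukulele string's frequency.
The beat rate fell, so the adjustment moved the ukulele string toward 217 Hz — it must have started above the reference.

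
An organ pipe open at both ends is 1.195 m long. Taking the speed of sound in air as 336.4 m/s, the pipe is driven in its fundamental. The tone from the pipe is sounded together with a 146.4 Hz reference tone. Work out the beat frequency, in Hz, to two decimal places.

Open pipe: f_n = n·v/(2L) = 1·336.4/(2·1.195) = 140.7531 Hz.
f_beat = |140.7531 − 146.4| = 5.65 Hz.

5.65 Hz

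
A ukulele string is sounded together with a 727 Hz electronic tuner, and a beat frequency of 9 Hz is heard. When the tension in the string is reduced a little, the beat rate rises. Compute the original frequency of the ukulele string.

718 Hz

|f − 727| = 9, so the ukulele string was at either 718 Hz or 736 Hz.
Lower tension means lower frequency; the adjustment lowers the ukulele string's frequency.
The beat rate rose, so the adjustment moved the ukulele string further from 727 Hz — it was already below the reference.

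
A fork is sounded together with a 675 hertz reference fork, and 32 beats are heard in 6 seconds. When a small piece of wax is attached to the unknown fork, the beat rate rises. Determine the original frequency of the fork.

669.6667 Hz

Beat frequency = 32/6 = 5.3333 Hz.
|f − 675| = 5.3333, so the fork was at either 669.6667 Hz or 680.3333 Hz.
Loading a fork with wax lowers its frequency; the adjustment lowers the fork's frequency.
The beat rate rose, so the adjustment moved the fork further from 675 Hz — it was already below the reference.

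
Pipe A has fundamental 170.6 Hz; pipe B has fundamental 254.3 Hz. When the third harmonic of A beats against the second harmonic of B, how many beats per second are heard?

Third harmonic of the first: 3·170.6 = 511.8 Hz.
Second harmonic of the second: 2·254.3 = 508.6 Hz.
f_beat = |511.8 − 508.6| = 3.2 Hz.

3.2 Hz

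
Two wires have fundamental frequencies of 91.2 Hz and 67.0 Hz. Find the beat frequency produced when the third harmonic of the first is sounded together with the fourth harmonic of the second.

5.6 Hz

Third harmonic of the first: 3·91.2 = 273.6 Hz.
Fourth harmonic of the second: 4·67.0 = 268.0 Hz.
f_beat = |273.6 − 268.0| = 5.6 Hz.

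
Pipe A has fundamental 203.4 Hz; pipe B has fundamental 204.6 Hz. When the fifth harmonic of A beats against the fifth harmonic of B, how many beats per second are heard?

Fifth harmonic of the first: 5·203.4 = 1017.0 Hz.
Fifth harmonic of the second: 5·204.6 = 1023.0 Hz.
f_beat = |1017.0 − 1023.0| = 6.0 Hz.

6.0 Hz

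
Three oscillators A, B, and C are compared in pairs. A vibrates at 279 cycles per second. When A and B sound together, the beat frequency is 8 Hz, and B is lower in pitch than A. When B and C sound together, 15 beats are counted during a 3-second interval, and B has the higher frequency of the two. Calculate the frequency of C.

B is below A, so f_B = 279 − 8 = 271 Hz.
B–C: Beat frequency = 15/3 = 5 Hz.
C is below B, so f_C = 271 − 5 = 266 Hz.

266 Hz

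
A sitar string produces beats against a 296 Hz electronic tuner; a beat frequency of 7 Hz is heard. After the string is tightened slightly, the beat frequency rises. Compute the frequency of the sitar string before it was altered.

|f − 296| = 7, so the sitar string was at either 289 Hz or 303 Hz.
Increasing tension raises a string's frequency; the adjustment raises the sitar string's frequency.
The beat rate rose, so the adjustment moved the sitar string further from 296 Hz — it was already above the reference.

303 Hz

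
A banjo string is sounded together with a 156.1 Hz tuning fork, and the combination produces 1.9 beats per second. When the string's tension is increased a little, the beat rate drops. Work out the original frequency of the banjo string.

154.2 Hz

|f − 156.1| = 1.9, so the banjo string was at either 154.2 Hz or 158 Hz.
Higher tension means higher frequency; the adjustment raises the banjo string's frequency.
The beat rate fell, so the adjustment moved the banjo string toward 156.1 Hz — it must have started below the reference.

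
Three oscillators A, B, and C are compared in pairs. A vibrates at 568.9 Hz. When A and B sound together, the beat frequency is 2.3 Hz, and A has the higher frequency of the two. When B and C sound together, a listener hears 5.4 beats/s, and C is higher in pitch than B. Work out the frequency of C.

572 Hz

B is below A, so f_B = 568.9 − 2.3 = 566.6 Hz.
C is above B, so f_C = 566.6 + 5.4 = 572 Hz.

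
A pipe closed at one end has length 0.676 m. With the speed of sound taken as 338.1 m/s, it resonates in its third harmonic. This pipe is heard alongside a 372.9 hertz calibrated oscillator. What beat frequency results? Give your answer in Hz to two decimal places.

Closed pipe (odd harmonics): f_n = n·v/(4L) = 3·338.1/(4·0.676) = 375.1109 Hz.
f_beat = |375.1109 − 372.9| = 2.21 Hz.

2.21 Hz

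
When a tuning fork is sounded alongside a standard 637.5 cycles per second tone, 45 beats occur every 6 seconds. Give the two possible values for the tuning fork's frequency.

630 Hz or 645 Hz

Beat frequency = 45/6 = 7.5 Hz.
|f − 637.5| = 7.5, so f = 637.5 ± 7.5.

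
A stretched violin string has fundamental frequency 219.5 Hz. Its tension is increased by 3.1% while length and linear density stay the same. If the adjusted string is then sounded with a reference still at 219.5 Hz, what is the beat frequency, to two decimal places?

For a string, f ∝ √T, so the new frequency is 219.5·√1.031 = 222.8763 Hz.
f_beat = |222.8763 − 219.5| = 3.38 Hz.

3.38 Hz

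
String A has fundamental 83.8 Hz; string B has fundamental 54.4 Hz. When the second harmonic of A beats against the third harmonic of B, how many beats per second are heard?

4.4 Hz

Second harmonic of the first: 2·83.8 = 167.6 Hz.
Third harmonic of the second: 3·54.4 = 163.2 Hz.
f_beat = |167.6 − 163.2| = 4.4 Hz.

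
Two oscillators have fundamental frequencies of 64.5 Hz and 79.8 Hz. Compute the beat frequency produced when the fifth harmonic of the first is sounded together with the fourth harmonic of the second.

3.3 Hz

Fifth harmonic of the first: 5·64.5 = 322.5 Hz.
Fourth harmonic of the second: 4·79.8 = 319.2 Hz.
f_beat = |322.5 − 319.2| = 3.3 Hz.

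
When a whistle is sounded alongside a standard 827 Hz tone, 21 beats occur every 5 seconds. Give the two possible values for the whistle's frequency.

822.8 Hz or 831.2 Hz

Beat frequency = 21/5 = 4.2 Hz.
|f − 827| = 4.2, so f = 827 ± 4.2.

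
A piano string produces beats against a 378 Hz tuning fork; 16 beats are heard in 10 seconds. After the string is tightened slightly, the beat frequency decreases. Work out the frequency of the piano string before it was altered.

376.4 Hz

Beat frequency = 16/10 = 1.6 Hz.
|f − 378| = 1.6, so the piano string was at either 376.4 Hz or 379.6 Hz.
Increasing tension raises a string's frequency; the adjustment raises the piano string's frequency.
The beat rate fell, so the adjustment moved the piano string toward 378 Hz — it must have started below the reference.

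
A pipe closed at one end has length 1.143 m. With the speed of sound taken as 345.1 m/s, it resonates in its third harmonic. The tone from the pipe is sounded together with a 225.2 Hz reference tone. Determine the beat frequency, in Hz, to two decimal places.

Closed pipe (odd harmonics): f_n = n·v/(4L) = 3·345.1/(4·1.143) = 226.4436 Hz.
f_beat = |226.4436 − 225.2| = 1.24 Hz.

1.24 Hz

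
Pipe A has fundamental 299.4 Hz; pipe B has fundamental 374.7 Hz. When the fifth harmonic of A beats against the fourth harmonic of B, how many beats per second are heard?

1.8 Hz

Fifth harmonic of the first: 5·299.4 = 1497.0 Hz.
Fourth harmonic of the second: 4·374.7 = 1498.8 Hz.
f_beat = |1497.0 − 1498.8| = 1.8 Hz.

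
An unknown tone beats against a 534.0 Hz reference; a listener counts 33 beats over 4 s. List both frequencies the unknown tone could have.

Beat frequency = 33/4 = 8.25 Hz.
|f − 534.0| = 8.25, so f = 534.0 ± 8.25.

525.75 Hz or 542.25 Hz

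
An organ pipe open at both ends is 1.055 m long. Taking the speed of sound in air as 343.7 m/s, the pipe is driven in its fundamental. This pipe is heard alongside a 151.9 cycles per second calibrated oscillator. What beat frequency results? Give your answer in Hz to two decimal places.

Open pipe: f_n = n·v/(2L) = 1·343.7/(2·1.055) = 162.8910 Hz.
f_beat = |162.8910 − 151.9| = 10.99 Hz.

10.99 Hz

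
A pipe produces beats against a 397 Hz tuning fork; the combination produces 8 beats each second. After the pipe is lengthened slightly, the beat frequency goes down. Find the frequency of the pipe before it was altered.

|f − 397| = 8, so the pipe was at either 389 Hz or 405 Hz.
A longer pipe has a lower fundamental; the adjustment lowers the pipe's frequency.
The beat rate fell, so the adjustment moved the pipe toward 397 Hz — it must have started above the reference.

405 Hz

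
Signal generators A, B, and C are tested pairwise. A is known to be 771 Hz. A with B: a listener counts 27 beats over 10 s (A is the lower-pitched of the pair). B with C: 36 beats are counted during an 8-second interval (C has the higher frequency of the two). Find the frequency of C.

A–B: Beat frequency = 27/10 = 2.7 Hz.
B is above A, so f_B = 771 + 2.7 = 773.7 Hz.
B–C: Beat frequency = 36/8 = 4.5 Hz.
C is above B, so f_C = 773.7 + 4.5 = 778.2 Hz.

778.2 Hz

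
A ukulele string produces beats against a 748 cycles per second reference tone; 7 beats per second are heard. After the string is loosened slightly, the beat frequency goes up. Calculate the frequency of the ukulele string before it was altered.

|f − 748| = 7, so the ukulele string was at either 741 Hz or 755 Hz.
Reducing tension lowers a string's frequency; the adjustment lowers the ukulele string's frequency.
The beat rate rose, so the adjustment moved the ukulele string further from 748 Hz — it was already below the reference.

741 Hz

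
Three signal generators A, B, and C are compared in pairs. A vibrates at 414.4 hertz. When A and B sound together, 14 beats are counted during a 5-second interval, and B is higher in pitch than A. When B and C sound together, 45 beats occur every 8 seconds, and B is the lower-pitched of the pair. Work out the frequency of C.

A–B: Beat frequency = 14/5 = 2.8 Hz.
B is above A, so f_B = 414.4 + 2.8 = 417.2 Hz.
B–C: Beat frequency = 45/8 = 5.625 Hz.
C is above B, so f_C = 417.2 + 5.625 = 422.825 Hz.

422.825 Hz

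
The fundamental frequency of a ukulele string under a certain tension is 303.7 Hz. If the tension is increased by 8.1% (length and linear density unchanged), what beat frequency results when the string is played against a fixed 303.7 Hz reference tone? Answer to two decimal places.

12.06 Hz

For a string, f ∝ √T, so the new frequency is 303.7·√1.081 = 315.7604 Hz.
f_beat = |315.7604 − 303.7| = 12.06 Hz.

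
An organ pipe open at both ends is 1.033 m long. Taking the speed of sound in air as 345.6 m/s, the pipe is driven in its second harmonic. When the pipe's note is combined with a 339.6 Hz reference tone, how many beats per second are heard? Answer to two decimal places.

Open pipe: f_n = n·v/(2L) = 2·345.6/(2·1.033) = 334.5595 Hz.
f_beat = |334.5595 − 339.6| = 5.04 Hz.

5.04 Hz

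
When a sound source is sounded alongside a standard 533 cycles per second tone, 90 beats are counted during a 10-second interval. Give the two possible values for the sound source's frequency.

Beat frequency = 90/10 = 9 Hz.
|f − 533| = 9, so f = 533 ± 9.

524 Hz or 542 Hz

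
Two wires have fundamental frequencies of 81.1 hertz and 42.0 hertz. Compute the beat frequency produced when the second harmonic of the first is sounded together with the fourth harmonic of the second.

5.8 Hz

Second harmonic of the first: 2·81.1 = 162.2 Hz.
Fourth harmonic of the second: 4·42.0 = 168.0 Hz.
f_beat = |162.2 − 168.0| = 5.8 Hz.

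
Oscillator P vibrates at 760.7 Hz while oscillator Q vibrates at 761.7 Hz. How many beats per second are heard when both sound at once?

Beats arise from superposition of two nearby frequencies; the beat rate is |f₁ − f₂|.
|760.7 − 761.7| = 1 Hz.

1 Hz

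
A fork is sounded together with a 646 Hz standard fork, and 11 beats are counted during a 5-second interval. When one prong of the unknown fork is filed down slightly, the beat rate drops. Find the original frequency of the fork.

Beat frequency = 11/5 = 2.2 Hz.
|f − 646| = 2.2, so the fork was at either 643.8 Hz or 648.2 Hz.
Filing a prong removes mass and raises the fork's frequency; the adjustment raises the fork's frequency.
The beat rate fell, so the adjustment moved the fork toward 646 Hz — it must have started below the reference.

643.8 Hz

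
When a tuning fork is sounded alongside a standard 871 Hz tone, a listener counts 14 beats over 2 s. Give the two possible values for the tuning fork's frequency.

864 Hz or 878 Hz

Beat frequency = 14/2 = 7 Hz.
|f − 871| = 7, so f = 871 ± 7.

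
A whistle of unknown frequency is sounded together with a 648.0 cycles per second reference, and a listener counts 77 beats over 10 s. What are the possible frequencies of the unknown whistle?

640.3 Hz or 655.7 Hz

Beat frequency = 77/10 = 7.7 Hz.
|f − 648.0| = 7.7, so f = 648.0 ± 7.7.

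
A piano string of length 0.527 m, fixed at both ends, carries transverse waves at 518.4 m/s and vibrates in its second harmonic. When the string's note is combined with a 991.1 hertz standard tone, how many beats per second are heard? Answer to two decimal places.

7.42 Hz

For a string fixed at both ends, f_n = n·v/(2L) = 2·518.4/(2·0.527) = 983.6812 Hz.
f_beat = |983.6812 − 991.1| = 7.42 Hz.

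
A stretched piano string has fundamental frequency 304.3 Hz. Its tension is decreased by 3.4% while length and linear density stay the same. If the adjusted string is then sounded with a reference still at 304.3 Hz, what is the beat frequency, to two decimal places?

5.22 Hz

For a string, f ∝ √T, so the new frequency is 304.3·√0.966 = 299.0822 Hz.
f_beat = |299.0822 − 304.3| = 5.22 Hz.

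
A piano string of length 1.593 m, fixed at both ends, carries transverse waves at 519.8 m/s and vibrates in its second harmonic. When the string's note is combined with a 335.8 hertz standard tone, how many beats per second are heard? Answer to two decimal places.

For a string fixed at both ends, f_n = n·v/(2L) = 2·519.8/(2·1.593) = 326.3026 Hz.
f_beat = |326.3026 − 335.8| = 9.50 Hz.

9.50 Hz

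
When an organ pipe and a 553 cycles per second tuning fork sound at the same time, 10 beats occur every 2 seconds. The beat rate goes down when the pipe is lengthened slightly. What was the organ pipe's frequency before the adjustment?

Beat frequency = 10/2 = 5 Hz.
|f − 553| = 5, so the organ pipe was at either 548 Hz or 558 Hz.
A longer pipe has a lower fundamental; the adjustment lowers the organ pipe's frequency.
The beat rate fell, so the adjustment moved the organ pipe toward 553 Hz — it must have started above the reference.

558 Hz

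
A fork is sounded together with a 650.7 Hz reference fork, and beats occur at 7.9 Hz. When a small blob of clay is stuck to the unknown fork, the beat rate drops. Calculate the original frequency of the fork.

|f − 650.7| = 7.9, so the fork was at either 642.8 Hz or 658.6 Hz.
Adding mass to a fork lowers its frequency; the adjustment lowers the fork's frequency.
The beat rate fell, so the adjustment moved the fork toward 650.7 Hz — it must have started above the reference.

658.6 Hz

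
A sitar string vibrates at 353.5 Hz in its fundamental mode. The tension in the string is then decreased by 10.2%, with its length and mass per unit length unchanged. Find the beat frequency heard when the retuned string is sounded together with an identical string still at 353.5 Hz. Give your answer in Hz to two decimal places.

For a string, f ∝ √T, so the new frequency is 353.5·√0.898 = 334.9867 Hz.
f_beat = |334.9867 − 353.5| = 18.51 Hz.

18.51 Hz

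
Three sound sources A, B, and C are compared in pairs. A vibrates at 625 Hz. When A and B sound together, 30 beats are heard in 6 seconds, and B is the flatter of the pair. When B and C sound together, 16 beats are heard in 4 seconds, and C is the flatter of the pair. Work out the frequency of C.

A–B: Beat frequency = 30/6 = 5 Hz.
B is below A, so f_B = 625 − 5 = 620 Hz.
B–C: Beat frequency = 16/4 = 4 Hz.
C is below B, so f_C = 620 − 4 = 616 Hz.

616 Hz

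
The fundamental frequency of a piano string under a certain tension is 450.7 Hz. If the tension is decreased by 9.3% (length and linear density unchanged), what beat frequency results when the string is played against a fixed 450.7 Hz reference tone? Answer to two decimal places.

For a string, f ∝ √T, so the new frequency is 450.7·√0.907 = 429.2311 Hz.
f_beat = |429.2311 − 450.7| = 21.47 Hz.

21.47 Hz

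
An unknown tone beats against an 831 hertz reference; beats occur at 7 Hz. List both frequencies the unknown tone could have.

|f − 831| = 7, so f = 831 ± 7.

824 Hz or 838 Hz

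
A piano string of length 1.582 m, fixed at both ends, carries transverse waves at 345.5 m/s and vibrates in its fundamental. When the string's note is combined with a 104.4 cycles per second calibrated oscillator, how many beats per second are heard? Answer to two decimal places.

4.80 Hz

For a string fixed at both ends, f_n = n·v/(2L) = 1·345.5/(2·1.582) = 109.1972 Hz.
f_beat = |109.1972 − 104.4| = 4.80 Hz.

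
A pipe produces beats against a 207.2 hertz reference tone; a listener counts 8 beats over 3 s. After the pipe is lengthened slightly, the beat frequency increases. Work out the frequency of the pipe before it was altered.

204.5333 Hz

Beat frequency = 8/3 = 2.6667 Hz.
|f − 207.2| = 2.6667, so the pipe was at either 204.5333 Hz or 209.8667 Hz.
A longer pipe has a lower fundamental; the adjustment lowers the pipe's frequency.
The beat rate rose, so the adjustment moved the pipe further from 207.2 Hz — it was already below the reference.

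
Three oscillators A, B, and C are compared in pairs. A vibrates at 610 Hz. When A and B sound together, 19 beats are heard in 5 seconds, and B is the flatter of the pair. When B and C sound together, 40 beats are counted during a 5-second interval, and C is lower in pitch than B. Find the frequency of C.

A–B: Beat frequency = 19/5 = 3.8 Hz.
B is below A, so f_B = 610 − 3.8 = 606.2 Hz.
B–C: Beat frequency = 40/5 = 8 Hz.
C is below B, so f_C = 606.2 − 8 = 598.2 Hz.

598.2 Hz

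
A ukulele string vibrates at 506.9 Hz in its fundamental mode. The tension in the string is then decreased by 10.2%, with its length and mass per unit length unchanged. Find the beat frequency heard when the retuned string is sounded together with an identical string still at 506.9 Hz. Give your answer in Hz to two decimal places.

For a string, f ∝ √T, so the new frequency is 506.9·√0.898 = 480.3529 Hz.
f_beat = |480.3529 − 506.9| = 26.55 Hz.

26.55 Hz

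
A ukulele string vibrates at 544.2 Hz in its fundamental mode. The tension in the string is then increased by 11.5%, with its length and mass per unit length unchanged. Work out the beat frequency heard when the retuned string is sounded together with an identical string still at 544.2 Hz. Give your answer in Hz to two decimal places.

30.44 Hz

For a string, f ∝ √T, so the new frequency is 544.2·√1.115 = 574.6402 Hz.
f_beat = |574.6402 − 544.2| = 30.44 Hz.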